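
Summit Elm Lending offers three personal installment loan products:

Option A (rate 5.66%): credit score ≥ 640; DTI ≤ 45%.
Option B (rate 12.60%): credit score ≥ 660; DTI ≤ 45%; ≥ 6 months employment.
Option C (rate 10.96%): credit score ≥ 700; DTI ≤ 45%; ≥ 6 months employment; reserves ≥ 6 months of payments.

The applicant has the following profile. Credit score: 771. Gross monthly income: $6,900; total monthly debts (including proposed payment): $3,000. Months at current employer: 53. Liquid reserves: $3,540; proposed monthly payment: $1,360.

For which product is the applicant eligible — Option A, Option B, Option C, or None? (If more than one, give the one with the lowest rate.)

Option A

DTI = 3,000/6,900 = 43.5%.
Reserves = 3,540/1,360 = 2.6 months.
Option A: score 771 ≥ 640; DTI 43.5% ≤ 45% → qualifies.
Option B: score 771 ≥ 660; DTI 43.5% ≤ 45%; employment 53 ≥ 6 mo → qualifies.
Option C: score 771 ≥ 700; DTI 43.5% ≤ 45%; employment 53 ≥ 6 mo; reserves 2.6 < 6 mo → does not qualify.
Qualifying: Option A, Option B. Lowest rate is 5.66% → Option A.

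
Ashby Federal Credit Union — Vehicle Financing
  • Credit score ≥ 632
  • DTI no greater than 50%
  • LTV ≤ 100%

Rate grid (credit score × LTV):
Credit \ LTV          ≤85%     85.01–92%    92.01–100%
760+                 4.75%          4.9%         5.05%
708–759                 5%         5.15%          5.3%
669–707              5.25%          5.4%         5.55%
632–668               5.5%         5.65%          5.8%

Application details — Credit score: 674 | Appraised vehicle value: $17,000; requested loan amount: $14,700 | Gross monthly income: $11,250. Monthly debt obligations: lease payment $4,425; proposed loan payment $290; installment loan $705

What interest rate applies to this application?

Credit score 674 ≥ 632; Total monthly debts = (4,425 + 290 + 705) = 5,420. DTI: 5,420 ÷ 11,250 = 48.2%, within the 50% cap
Loan-to-value = 14,700/17,000 = 86.5% — pass (100% max)
Score 674 is in the 669–707 band; LTV 86.5% is in the 85.01–92% band → 5.4%.

5.4%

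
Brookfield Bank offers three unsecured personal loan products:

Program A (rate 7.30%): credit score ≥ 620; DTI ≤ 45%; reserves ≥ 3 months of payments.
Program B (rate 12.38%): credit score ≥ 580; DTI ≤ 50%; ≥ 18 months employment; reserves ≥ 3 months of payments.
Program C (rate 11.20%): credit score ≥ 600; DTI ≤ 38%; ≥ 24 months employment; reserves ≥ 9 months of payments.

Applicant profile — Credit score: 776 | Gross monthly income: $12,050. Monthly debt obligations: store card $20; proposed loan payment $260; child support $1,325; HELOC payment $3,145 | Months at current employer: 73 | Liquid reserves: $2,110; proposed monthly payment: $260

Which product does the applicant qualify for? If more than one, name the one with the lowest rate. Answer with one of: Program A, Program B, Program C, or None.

Program A

Total debts = (20 + 260 + 1,325 + 3,145) = 4,750; DTI = 4,750/12,050 = 39.4%.
Reserves = 2,110/260 = 8.1 months.
Program A: score 776 ≥ 620; DTI 39.4% ≤ 45%; reserves 8.1 ≥ 3 mo → qualifies.
Program B: score 776 ≥ 580; DTI 39.4% ≤ 50%; employment 73 ≥ 18 mo; reserves 8.1 ≥ 3 mo → qualifies.
Program C: score 776 ≥ 600; DTI 39.4% > 38%; employment 73 ≥ 24 mo; reserves 8.1 < 9 mo → does not qualify.
Qualifying: Program A, Program B. Lowest rate is 7.30% → Program A.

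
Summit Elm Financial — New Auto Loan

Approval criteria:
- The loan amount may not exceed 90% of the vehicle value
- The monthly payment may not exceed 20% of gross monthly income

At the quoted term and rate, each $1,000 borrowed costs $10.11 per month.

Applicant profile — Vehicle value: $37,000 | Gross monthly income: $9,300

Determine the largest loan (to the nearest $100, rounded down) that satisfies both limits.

$33,300

Payment cap: 20% × $9,300 = $1,860/month.
At $10.11 per $1,000, that supports 1,860/10.11 × 1,000 ≈ $183,976 → $183,900.
LTV cap: 90% × $37,000 = $33,300 → $33,300.
Binding constraint: loan-to-value.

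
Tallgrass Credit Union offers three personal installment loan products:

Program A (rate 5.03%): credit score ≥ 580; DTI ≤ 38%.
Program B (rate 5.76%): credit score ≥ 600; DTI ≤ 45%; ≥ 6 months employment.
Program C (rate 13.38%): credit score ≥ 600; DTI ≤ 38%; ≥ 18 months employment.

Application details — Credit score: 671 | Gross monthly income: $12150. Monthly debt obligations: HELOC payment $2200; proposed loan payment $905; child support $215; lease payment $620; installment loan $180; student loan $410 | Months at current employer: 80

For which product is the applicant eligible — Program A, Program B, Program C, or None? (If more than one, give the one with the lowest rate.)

Program A

Total debts = (2,200 + 905 + 215 + 620 + 180 + 410) = 4,530; DTI = 4,530/12,150 = 37.3%.
Program A: score 671 ≥ 580; DTI 37.3% ≤ 38% → qualifies.
Program B: score 671 ≥ 600; DTI 37.3% ≤ 45%; employment 80 ≥ 6 mo → qualifies.
Program C: score 671 ≥ 600; DTI 37.3% ≤ 38%; employment 80 ≥ 18 mo → qualifies.
Qualifying: Program A, Program B, Program C. Lowest rate is 5.03% → Program A.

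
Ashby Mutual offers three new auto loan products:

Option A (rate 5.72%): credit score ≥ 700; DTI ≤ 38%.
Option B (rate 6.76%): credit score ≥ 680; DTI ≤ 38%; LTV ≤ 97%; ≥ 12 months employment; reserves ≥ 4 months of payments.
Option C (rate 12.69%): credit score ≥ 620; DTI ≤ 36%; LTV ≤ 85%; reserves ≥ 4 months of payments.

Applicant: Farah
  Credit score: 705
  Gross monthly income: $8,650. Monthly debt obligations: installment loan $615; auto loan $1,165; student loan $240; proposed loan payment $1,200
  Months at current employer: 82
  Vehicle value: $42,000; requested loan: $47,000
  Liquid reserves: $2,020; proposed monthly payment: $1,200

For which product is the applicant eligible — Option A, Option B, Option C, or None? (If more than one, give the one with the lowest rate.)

Option A

Total debts = (615 + 1,165 + 240 + 1,200) = 3,220; DTI = 3,220/8,650 = 37.2%.
LTV = 47,000/42,000 = 111.9%.
Reserves = 2,020/1,200 = 1.7 months.
Option A: score 705 ≥ 700; DTI 37.2% ≤ 38% → qualifies.
Option B: score 705 ≥ 680; DTI 37.2% ≤ 38%; LTV 111.9% > 97%; employment 82 ≥ 12 mo; reserves 1.7 < 4 mo → does not qualify.
Option C: score 705 ≥ 620; DTI 37.2% > 36%; LTV 111.9% > 85%; reserves 1.7 < 4 mo → does not qualify.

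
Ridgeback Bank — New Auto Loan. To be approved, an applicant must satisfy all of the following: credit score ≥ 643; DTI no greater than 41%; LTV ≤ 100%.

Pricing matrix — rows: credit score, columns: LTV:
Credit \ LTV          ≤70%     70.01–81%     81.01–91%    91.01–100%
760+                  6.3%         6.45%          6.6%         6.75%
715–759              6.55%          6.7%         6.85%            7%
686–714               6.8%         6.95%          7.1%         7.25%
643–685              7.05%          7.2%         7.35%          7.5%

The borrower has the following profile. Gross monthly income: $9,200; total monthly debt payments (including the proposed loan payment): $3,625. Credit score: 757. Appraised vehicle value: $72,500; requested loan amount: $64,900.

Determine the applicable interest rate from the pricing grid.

6.85%

Credit score 757 ≥ 643; DTI: 3,625 ÷ 9,200 = 39.4%, within the 41% cap
LTV = 64,900/72,500 = 89.5% ≤ 100%
Score 757 is in the 715–759 band; LTV 89.5% is in the 81.01–91% band → 6.85%.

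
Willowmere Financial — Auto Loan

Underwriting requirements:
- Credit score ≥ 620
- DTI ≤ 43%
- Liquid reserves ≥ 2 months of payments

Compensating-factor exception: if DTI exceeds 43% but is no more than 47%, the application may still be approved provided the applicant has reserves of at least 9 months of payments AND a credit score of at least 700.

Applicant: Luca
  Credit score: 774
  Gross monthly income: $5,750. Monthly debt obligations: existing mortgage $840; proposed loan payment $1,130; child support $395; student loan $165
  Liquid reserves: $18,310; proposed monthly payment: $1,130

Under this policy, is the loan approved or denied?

Approved

Credit score 774 ≥ 620 (meets base)
Total debts = (840 + 1,130 + 395 + 165) = 2,530. DTI = 2,530/5,750 = 44% > 43% — standard DTI limit exceeded.
Reserves: 18,310 ÷ 1,130 = 16.2 months (meets 2-month minimum)
44% falls in the override range (43%–47%), so the compensating-factor test applies.
Override check — reserves: 16.2 mo (ok); score: 774 (ok).
Both compensating conditions met → exception applies.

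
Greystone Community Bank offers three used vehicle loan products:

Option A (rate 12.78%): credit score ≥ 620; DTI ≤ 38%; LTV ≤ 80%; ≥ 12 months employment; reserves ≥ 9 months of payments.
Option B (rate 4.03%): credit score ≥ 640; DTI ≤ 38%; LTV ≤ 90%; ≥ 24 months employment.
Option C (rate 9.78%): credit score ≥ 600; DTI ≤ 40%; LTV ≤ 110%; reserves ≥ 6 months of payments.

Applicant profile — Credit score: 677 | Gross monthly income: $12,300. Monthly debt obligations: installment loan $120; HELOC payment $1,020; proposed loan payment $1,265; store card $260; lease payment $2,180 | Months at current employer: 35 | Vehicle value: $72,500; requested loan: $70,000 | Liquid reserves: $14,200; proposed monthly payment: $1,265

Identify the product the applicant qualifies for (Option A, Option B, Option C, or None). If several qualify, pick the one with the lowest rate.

Option C

Total debts = (120 + 1,020 + 1,265 + 260 + 2,180) = 4,845; DTI = 4,845/12,300 = 39.4%.
LTV = 70,000/72,500 = 96.6%.
Reserves = 14,200/1,265 = 11.2 months.
Option A: score 677 ≥ 620; DTI 39.4% > 38%; LTV 96.6% > 80%; employment 35 ≥ 12 mo; reserves 11.2 ≥ 9 mo → does not qualify.
Option B: score 677 ≥ 640; DTI 39.4% > 38%; LTV 96.6% > 90%; employment 35 ≥ 24 mo → does not qualify.
Option C: score 677 ≥ 600; DTI 39.4% ≤ 40%; LTV 96.6% ≤ 110%; reserves 11.2 ≥ 6 mo → qualifies.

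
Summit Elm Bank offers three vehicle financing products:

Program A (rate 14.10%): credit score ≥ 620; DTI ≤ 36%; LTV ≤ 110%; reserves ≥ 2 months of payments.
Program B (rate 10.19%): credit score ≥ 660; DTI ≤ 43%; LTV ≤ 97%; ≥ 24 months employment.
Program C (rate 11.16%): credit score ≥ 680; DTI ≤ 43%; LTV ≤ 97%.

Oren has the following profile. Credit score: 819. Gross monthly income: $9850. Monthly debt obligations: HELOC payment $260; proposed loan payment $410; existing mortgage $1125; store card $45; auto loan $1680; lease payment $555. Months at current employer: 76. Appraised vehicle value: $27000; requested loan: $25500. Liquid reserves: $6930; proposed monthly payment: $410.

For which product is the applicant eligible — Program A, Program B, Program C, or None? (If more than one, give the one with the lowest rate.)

Total debts = (260 + 410 + 1,125 + 45 + 1,680 + 555) = 4,075; DTI = 4,075/9,850 = 41.4%.
LTV = 25,500/27,000 = 94.4%.
Reserves = 6,930/410 = 16.9 months.
Program A: score 819 ≥ 620; DTI 41.4% > 36%; LTV 94.4% ≤ 110%; reserves 16.9 ≥ 2 mo → does not qualify.
Program B: score 819 ≥ 660; DTI 41.4% ≤ 43%; LTV 94.4% ≤ 97%; employment 76 ≥ 24 mo → qualifies.
Program C: score 819 ≥ 680; DTI 41.4% ≤ 43%; LTV 94.4% ≤ 97% → qualifies.
Qualifying: Program B, Program C. Lowest rate is 10.19% → Program B.

Program B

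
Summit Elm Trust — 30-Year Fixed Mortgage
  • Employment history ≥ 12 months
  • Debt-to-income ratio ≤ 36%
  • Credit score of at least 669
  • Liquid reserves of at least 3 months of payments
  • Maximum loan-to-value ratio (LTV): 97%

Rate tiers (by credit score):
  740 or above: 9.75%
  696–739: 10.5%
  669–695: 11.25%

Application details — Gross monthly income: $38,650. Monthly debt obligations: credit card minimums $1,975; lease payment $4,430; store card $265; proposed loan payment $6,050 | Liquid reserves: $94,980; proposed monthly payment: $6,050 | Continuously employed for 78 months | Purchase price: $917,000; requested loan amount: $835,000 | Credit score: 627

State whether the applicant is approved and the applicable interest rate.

Denied

Credit score 627 < 669 (below minimum)
Employment 78 ≥ 12 months
Reserves: 94,980 ÷ 6,050 = 15.7 months (meets 3-month minimum)
Total monthly debts = (1,975 + 4,430 + 265 + 6,050) = 12,720. DTI: 12,720 ÷ 38,650 = 32.9%, within the 36% cap
LTV: 835,000 ÷ 917,000 = 91.1%, within 97% cap
Not all requirements met → denied.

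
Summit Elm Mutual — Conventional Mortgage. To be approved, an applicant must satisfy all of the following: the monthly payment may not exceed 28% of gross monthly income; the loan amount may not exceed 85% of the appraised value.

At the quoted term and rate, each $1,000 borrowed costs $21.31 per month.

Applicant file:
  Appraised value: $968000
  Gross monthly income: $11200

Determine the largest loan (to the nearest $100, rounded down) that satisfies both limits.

Payment cap: 28% × $11,200 = $3,136/month.
At $21.31 per $1,000, that supports 3,136/21.31 × 1,000 ≈ $147,160 → $147,100.
LTV cap: 85% × $968,000 = $822,800 → $822,800.
Binding constraint: payment-to-income.

$147,100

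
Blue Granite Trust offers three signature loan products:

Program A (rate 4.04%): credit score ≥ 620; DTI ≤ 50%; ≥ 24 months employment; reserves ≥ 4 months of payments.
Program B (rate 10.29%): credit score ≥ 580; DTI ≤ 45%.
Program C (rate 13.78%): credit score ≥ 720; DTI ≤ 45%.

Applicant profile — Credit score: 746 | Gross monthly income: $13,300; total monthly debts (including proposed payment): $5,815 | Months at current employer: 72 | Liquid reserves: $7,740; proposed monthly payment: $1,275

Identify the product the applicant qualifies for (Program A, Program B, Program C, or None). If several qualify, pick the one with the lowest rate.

Program A

DTI = 5,815/13,300 = 43.7%.
Reserves = 7,740/1,275 = 6.1 months.
Program A: score 746 ≥ 620; DTI 43.7% ≤ 50%; employment 72 ≥ 24 mo; reserves 6.1 ≥ 4 mo → qualifies.
Program B: score 746 ≥ 580; DTI 43.7% ≤ 45% → qualifies.
Program C: score 746 ≥ 720; DTI 43.7% ≤ 45% → qualifies.
Qualifying: Program A, Program B, Program C. Lowest rate is 4.04% → Program A.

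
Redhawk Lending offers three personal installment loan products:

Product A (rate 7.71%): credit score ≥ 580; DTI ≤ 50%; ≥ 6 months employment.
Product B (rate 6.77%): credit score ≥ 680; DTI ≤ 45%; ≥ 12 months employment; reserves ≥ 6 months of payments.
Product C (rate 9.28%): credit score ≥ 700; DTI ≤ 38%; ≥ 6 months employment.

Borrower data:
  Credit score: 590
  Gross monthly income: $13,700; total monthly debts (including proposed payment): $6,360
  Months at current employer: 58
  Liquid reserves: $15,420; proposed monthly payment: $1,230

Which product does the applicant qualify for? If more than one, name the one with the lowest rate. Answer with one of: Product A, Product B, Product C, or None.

DTI = 6,360/13,700 = 46.4%.
Reserves = 15,420/1,230 = 12.5 months.
Product A: score 590 ≥ 580; DTI 46.4% ≤ 50%; employment 58 ≥ 6 mo → qualifies.
Product B: score 590 < 680; DTI 46.4% > 45%; employment 58 ≥ 12 mo; reserves 12.5 ≥ 6 mo → does not qualify.
Product C: score 590 < 700; DTI 46.4% > 38%; employment 58 ≥ 6 mo → does not qualify.

Product A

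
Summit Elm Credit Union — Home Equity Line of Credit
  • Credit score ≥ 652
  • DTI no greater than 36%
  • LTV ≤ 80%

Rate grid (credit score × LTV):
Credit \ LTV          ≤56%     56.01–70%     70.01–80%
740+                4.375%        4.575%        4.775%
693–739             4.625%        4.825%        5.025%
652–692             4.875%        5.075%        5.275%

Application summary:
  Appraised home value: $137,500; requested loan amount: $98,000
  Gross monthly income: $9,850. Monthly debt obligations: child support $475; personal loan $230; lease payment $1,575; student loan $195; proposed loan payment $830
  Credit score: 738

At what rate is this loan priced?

5.025%

Credit score 738 ≥ 652; Total monthly debts = (475 + 230 + 1,575 + 195 + 830) = 3,305. DTI = 3,305/9,850 = 33.6% ≤ 36%
Loan-to-value = 98,000/137,500 = 71.3% — pass (80% max)
Score 738 is in the 693–739 band; LTV 71.3% is in the 70.01–80% band → 5.025%.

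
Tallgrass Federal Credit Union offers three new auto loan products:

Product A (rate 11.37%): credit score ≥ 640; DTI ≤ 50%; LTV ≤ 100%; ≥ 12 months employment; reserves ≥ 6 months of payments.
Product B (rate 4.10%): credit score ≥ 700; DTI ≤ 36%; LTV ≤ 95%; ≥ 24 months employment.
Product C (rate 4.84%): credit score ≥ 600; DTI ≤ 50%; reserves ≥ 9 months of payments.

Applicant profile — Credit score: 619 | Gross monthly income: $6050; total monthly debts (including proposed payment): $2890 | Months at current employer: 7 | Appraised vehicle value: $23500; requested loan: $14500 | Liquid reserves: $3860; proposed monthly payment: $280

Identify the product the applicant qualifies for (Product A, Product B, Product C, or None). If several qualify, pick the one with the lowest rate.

DTI = 2,890/6,050 = 47.8%.
LTV = 14,500/23,500 = 61.7%.
Reserves = 3,860/280 = 13.8 months.
Product A: score 619 < 640; DTI 47.8% ≤ 50%; LTV 61.7% ≤ 100%; employment 7 < 12 mo; reserves 13.8 ≥ 6 mo → does not qualify.
Product B: score 619 < 700; DTI 47.8% > 36%; LTV 61.7% ≤ 95%; employment 7 < 24 mo → does not qualify.
Product C: score 619 ≥ 600; DTI 47.8% ≤ 50%; reserves 13.8 ≥ 9 mo → qualifies.

Product C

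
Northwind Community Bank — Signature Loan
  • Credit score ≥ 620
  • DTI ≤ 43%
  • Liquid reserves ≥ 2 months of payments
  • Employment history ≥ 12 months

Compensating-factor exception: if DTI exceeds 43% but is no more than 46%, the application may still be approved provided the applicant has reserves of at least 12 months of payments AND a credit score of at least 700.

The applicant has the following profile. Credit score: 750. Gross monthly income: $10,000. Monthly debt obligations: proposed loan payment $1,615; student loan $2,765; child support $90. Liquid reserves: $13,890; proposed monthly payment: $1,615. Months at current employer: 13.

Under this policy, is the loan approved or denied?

Credit score 750 ≥ 620 (meets base)
Total debts = (1,615 + 2,765 + 90) = 4,470. DTI = 4,470/10,000 = 44.7% > 43% — standard DTI limit exceeded.
Reserves = 13,890/1,615 = 8.6 months ≥ 2
Employment 13 ≥ 12 months
DTI 44.7% is within the 43%–46% exception band; checking compensating factors.
Reserves 8.6 < 12 months; credit score 750 ≥ 700.
Override conditions not both satisfied; exception does not apply.

Denied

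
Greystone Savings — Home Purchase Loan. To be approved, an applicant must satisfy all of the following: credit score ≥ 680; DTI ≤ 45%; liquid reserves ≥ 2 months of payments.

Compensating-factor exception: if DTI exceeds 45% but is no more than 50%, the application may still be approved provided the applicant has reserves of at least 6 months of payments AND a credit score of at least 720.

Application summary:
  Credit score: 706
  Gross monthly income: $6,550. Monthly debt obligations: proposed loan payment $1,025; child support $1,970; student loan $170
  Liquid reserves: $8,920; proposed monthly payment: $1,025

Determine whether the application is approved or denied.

Denied

Credit score 706 ≥ 680 (meets base)
Total debts = (1,025 + 1,970 + 170) = 3,165. DTI: 3,165 ÷ 6,550 = 48.3%, over the 45% base limit.
Liquid reserves cover 8,920/1,025 = 8.7 months — ≥ 2 required
DTI 48.3% is within the 45%–50% exception band; checking compensating factors.
Override check — reserves: 8.7 mo (ok); score: 706 (below 720).
Override conditions not both satisfied; exception does not apply.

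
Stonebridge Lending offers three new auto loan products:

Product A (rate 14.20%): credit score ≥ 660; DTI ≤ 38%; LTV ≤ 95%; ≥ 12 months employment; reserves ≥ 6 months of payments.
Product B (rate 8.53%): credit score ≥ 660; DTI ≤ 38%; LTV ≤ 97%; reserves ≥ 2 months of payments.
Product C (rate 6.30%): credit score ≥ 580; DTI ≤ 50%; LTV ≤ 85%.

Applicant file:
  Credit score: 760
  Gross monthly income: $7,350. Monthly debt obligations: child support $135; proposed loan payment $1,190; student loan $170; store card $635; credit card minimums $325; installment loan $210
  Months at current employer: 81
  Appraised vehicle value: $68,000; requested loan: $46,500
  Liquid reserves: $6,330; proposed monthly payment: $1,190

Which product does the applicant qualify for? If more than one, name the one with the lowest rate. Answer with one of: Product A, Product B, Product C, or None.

Product C

Total debts = (135 + 1,190 + 170 + 635 + 325 + 210) = 2,665; DTI = 2,665/7,350 = 36.3%.
LTV = 46,500/68,000 = 68.4%.
Reserves = 6,330/1,190 = 5.3 months.
Product A: score 760 ≥ 660; DTI 36.3% ≤ 38%; LTV 68.4% ≤ 95%; employment 81 ≥ 12 mo; reserves 5.3 < 6 mo → does not qualify.
Product B: score 760 ≥ 660; DTI 36.3% ≤ 38%; LTV 68.4% ≤ 97%; reserves 5.3 ≥ 2 mo → qualifies.
Product C: score 760 ≥ 580; DTI 36.3% ≤ 50%; LTV 68.4% ≤ 85% → qualifies.
Qualifying: Product B, Product C. Lowest rate is 6.30% → Product C.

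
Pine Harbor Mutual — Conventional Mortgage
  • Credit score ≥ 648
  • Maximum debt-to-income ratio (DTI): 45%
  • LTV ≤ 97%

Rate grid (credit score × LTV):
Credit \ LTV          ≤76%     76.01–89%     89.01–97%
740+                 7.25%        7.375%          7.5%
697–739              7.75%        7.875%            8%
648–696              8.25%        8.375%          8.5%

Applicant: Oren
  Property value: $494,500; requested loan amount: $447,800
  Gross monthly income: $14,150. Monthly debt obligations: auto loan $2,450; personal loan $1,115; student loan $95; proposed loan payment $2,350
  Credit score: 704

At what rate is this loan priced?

8%

Credit score 704 ≥ 648; Total monthly debts = (2,450 + 1,115 + 95 + 2,350) = 6,010. Debt-to-income = 6,010/14,150 = 42.5% — meets 45% limit
LTV: 447,800 ÷ 494,500 = 90.6%, within 97% cap
Row: 704 falls in 697–739. Column: 90.6% falls in 89.01–97%. Rate = 8%.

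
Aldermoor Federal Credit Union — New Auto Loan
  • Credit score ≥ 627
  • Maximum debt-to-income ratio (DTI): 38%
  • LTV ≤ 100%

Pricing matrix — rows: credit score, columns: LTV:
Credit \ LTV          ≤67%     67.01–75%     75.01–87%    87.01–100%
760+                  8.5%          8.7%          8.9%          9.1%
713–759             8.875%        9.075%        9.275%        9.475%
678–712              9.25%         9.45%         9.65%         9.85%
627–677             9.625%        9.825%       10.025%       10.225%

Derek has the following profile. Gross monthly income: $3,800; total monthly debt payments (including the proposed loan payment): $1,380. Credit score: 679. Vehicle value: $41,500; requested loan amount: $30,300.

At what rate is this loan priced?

Credit score 679 ≥ 627; DTI: 1,380 ÷ 3,800 = 36.3%, within the 38% cap
Loan-to-value = 30,300/41,500 = 73% — pass (100% max)
Credit 679 → row 678–712; LTV 73% → column 67.01–75%. Grid cell → 9.45%.

9.45%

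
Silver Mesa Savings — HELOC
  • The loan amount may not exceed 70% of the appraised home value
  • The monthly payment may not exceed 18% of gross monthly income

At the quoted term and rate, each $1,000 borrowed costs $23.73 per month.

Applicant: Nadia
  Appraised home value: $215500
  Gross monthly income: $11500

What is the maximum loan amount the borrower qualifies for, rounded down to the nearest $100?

$87,200

Payment cap: 18% × $11,500 = $2,070/month.
At $23.73 per $1,000, that supports 2,070/23.73 × 1,000 ≈ $87,231 → $87,200.
LTV cap: 70% × $215,500 = $150,850 → $150,800.
Binding constraint: payment-to-income.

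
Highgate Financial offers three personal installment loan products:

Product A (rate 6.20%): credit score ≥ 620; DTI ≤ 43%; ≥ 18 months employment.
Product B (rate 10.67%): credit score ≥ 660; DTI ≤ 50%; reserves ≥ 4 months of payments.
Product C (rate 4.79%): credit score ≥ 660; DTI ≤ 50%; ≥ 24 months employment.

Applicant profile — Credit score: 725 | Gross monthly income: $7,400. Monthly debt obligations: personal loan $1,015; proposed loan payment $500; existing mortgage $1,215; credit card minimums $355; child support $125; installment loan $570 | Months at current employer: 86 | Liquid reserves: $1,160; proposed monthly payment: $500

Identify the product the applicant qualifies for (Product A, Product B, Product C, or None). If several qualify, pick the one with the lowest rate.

None

Total debts = (1,015 + 500 + 1,215 + 355 + 125 + 570) = 3,780; DTI = 3,780/7,400 = 51.1%.
Reserves = 1,160/500 = 2.3 months.
Product A: score 725 ≥ 620; DTI 51.1% > 43%; employment 86 ≥ 18 mo → does not qualify.
Product B: score 725 ≥ 660; DTI 51.1% > 50%; reserves 2.3 < 4 mo → does not qualify.
Product C: score 725 ≥ 660; DTI 51.1% > 50%; employment 86 ≥ 24 mo → does not qualify.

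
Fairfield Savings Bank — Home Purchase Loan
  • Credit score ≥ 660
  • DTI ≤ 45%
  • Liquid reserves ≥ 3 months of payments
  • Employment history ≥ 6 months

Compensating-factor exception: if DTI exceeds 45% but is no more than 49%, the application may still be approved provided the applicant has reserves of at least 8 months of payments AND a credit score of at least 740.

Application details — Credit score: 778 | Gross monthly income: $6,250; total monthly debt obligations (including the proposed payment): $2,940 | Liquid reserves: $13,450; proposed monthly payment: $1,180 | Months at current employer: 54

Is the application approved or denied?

Approved

Credit score 778 ≥ 660 (meets base)
DTI = 2,940/6,250 = 47% > 45% — standard DTI limit exceeded.
Liquid reserves cover 13,450/1,180 = 11.4 months — ≥ 3 required
Employment 54 ≥ 6 months
DTI 47% is within the 45%–49% exception band; checking compensating factors.
Reserves 11.4 ≥ 8 months; credit score 778 ≥ 740.
Both override conditions satisfied; DTI exception granted.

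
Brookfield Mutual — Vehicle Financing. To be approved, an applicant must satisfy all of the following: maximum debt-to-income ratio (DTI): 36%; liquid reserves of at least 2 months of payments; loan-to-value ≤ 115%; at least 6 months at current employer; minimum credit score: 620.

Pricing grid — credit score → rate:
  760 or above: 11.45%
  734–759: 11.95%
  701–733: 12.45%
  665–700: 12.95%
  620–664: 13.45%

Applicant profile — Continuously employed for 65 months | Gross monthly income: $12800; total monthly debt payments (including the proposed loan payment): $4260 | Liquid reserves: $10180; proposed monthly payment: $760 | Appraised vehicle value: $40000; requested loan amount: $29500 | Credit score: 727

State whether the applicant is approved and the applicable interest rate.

Credit score 727 ≥ 620 (meets minimum)
Employment 65 ≥ 6 months
Debt-to-income = 4,260/12,800 = 33.3% — meets 36% limit
Reserves: 10,180 ÷ 760 = 13.4 months (meets 2-month minimum)
LTV: 29,500 ÷ 40,000 = 73.8%, within 115% cap
All requirements met. Score 727 falls in the 701–733 tier → 12.45%.

Approved at 12.45%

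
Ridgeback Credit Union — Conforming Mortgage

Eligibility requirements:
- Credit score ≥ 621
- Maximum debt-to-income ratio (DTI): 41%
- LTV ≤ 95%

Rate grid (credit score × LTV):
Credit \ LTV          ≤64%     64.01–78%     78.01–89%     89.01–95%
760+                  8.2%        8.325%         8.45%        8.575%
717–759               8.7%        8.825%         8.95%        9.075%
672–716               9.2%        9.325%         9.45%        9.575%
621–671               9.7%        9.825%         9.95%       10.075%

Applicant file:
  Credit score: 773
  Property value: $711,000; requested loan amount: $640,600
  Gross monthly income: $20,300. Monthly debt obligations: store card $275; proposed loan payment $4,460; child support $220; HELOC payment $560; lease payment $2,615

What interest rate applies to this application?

Credit score 773 ≥ 621; Total monthly debts = (275 + 4,460 + 220 + 560 + 2,615) = 8,130. DTI: 8,130 ÷ 20,300 = 40%, within the 41% cap
Loan-to-value = 640,600/711,000 = 90.1% — pass (95% max)
Row: 773 falls in 760+. Column: 90.1% falls in 89.01–95%. Rate = 8.575%.

8.575%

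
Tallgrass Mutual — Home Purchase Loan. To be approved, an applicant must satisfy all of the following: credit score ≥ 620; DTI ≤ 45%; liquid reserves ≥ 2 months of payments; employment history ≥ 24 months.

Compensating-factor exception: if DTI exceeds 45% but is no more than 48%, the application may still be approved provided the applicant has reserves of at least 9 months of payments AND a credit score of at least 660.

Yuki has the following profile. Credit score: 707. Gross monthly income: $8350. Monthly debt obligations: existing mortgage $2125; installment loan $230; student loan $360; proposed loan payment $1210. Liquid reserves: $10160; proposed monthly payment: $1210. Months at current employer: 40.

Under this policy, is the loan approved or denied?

Denied

Credit score 707 ≥ 620 (meets base)
Total debts = (2,125 + 230 + 360 + 1,210) = 3,925. DTI = 3,925/8,350 = 47% > 45% — standard DTI limit exceeded.
Reserves: 10,160 ÷ 1,210 = 8.4 months (meets 2-month minimum)
Employment 40 ≥ 24 months
DTI 47% is within the 45%–48% exception band; checking compensating factors.
Override check — reserves: 8.4 mo (short of 9); score: 707 (ok).
Compensating-factor requirement not fully met.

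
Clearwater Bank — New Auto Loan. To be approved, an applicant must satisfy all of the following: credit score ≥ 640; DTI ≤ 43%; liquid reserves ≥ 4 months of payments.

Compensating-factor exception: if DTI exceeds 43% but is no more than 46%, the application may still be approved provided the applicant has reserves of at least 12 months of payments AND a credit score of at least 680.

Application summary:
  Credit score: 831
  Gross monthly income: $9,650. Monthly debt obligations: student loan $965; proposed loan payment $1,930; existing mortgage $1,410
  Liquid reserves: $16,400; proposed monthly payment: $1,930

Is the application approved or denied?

Credit score 831 ≥ 640 (meets base)
Total debts = (965 + 1,930 + 1,410) = 4,305. DTI = 4,305/9,650 = 44.6% > 43% — standard DTI limit exceeded.
Reserves = 16,400/1,930 = 8.5 months ≥ 4
DTI 44.6% is within the 43%–46% exception band; checking compensating factors.
Override check — reserves: 8.5 mo (short of 12); score: 831 (ok).
Override conditions not both satisfied; exception does not apply.

Denied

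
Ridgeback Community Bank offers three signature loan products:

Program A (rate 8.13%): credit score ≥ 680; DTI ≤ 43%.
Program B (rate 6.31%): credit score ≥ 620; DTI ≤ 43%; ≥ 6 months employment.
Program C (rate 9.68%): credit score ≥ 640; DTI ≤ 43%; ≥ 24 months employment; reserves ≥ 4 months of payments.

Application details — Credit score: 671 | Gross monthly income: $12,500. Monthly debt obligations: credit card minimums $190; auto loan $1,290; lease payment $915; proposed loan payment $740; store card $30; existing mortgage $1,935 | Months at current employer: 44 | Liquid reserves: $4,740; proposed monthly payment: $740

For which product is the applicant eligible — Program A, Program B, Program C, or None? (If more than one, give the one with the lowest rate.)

Program B

Total debts = (190 + 1,290 + 915 + 740 + 30 + 1,935) = 5,100; DTI = 5,100/12,500 = 40.8%.
Reserves = 4,740/740 = 6.4 months.
Program A: score 671 < 680; DTI 40.8% ≤ 43% → does not qualify.
Program B: score 671 ≥ 620; DTI 40.8% ≤ 43%; employment 44 ≥ 6 mo → qualifies.
Program C: score 671 ≥ 640; DTI 40.8% ≤ 43%; employment 44 ≥ 24 mo; reserves 6.4 ≥ 4 mo → qualifies.
Qualifying: Program B, Program C. Lowest rate is 6.31% → Program B.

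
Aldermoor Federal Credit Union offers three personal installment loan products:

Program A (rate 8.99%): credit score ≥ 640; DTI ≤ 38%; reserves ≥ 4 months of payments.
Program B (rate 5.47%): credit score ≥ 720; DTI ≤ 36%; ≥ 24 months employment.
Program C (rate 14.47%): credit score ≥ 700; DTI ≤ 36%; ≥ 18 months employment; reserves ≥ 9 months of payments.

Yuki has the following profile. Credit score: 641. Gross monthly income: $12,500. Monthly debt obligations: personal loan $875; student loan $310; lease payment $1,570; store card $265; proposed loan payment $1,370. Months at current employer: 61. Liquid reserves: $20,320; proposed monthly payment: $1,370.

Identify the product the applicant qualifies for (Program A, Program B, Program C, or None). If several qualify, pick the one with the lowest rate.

Program A

Total debts = (875 + 310 + 1,570 + 265 + 1,370) = 4,390; DTI = 4,390/12,500 = 35.1%.
Reserves = 20,320/1,370 = 14.8 months.
Program A: score 641 ≥ 640; DTI 35.1% ≤ 38%; reserves 14.8 ≥ 4 mo → qualifies.
Program B: score 641 < 720; DTI 35.1% ≤ 36%; employment 61 ≥ 24 mo → does not qualify.
Program C: score 641 < 700; DTI 35.1% ≤ 36%; employment 61 ≥ 18 mo; reserves 14.8 ≥ 9 mo → does not qualify.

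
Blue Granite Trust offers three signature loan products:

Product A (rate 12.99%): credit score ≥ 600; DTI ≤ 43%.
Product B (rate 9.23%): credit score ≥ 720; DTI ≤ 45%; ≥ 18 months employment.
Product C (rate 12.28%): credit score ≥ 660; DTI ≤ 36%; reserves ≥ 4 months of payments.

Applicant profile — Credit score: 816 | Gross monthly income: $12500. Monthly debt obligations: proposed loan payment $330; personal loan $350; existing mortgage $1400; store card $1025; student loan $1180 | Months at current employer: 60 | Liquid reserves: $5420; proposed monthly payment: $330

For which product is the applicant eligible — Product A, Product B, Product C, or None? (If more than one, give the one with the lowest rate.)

Total debts = (330 + 350 + 1,400 + 1,025 + 1,180) = 4,285; DTI = 4,285/12,500 = 34.3%.
Reserves = 5,420/330 = 16.4 months.
Product A: score 816 ≥ 600; DTI 34.3% ≤ 43% → qualifies.
Product B: score 816 ≥ 720; DTI 34.3% ≤ 45%; employment 60 ≥ 18 mo → qualifies.
Product C: score 816 ≥ 660; DTI 34.3% ≤ 36%; reserves 16.4 ≥ 4 mo → qualifies.
Qualifying: Product A, Product B, Product C. Lowest rate is 9.23% → Product B.

Product B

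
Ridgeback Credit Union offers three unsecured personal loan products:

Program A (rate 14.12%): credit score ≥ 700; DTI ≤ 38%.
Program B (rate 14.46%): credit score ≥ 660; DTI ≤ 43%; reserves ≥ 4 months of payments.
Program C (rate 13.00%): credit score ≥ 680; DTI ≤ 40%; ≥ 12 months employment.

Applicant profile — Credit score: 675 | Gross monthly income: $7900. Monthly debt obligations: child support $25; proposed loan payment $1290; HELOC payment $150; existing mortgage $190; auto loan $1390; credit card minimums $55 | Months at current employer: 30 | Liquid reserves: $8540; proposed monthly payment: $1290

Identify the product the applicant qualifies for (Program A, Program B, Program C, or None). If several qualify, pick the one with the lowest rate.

Total debts = (25 + 1,290 + 150 + 190 + 1,390 + 55) = 3,100; DTI = 3,100/7,900 = 39.2%.
Reserves = 8,540/1,290 = 6.6 months.
Program A: score 675 < 700; DTI 39.2% > 38% → does not qualify.
Program B: score 675 ≥ 660; DTI 39.2% ≤ 43%; reserves 6.6 ≥ 4 mo → qualifies.
Program C: score 675 < 680; DTI 39.2% ≤ 40%; employment 30 ≥ 12 mo → does not qualify.

Program B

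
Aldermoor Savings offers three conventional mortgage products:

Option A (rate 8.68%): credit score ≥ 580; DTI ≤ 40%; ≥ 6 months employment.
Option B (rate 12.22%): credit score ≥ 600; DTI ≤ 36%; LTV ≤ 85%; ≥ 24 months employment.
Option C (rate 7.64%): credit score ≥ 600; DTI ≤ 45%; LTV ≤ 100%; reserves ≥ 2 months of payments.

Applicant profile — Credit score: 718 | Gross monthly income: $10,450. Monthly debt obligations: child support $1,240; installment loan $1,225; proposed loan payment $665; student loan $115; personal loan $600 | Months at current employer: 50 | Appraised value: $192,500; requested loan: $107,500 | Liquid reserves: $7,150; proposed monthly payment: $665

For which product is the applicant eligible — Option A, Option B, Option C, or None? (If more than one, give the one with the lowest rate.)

Total debts = (1,240 + 1,225 + 665 + 115 + 600) = 3,845; DTI = 3,845/10,450 = 36.8%.
LTV = 107,500/192,500 = 55.8%.
Reserves = 7,150/665 = 10.8 months.
Option A: score 718 ≥ 580; DTI 36.8% ≤ 40%; employment 50 ≥ 6 mo → qualifies.
Option B: score 718 ≥ 600; DTI 36.8% > 36%; LTV 55.8% ≤ 85%; employment 50 ≥ 24 mo → does not qualify.
Option C: score 718 ≥ 600; DTI 36.8% ≤ 45%; LTV 55.8% ≤ 100%; reserves 10.8 ≥ 2 mo → qualifies.
Qualifying: Option A, Option C. Lowest rate is 7.64% → Option C.

Option C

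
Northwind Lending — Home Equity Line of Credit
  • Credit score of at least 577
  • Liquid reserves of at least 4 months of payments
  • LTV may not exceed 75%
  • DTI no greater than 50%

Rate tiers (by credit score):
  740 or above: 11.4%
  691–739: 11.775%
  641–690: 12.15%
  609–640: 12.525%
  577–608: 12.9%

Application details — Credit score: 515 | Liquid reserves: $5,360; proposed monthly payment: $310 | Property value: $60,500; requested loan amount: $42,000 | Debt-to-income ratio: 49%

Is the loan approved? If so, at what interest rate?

Credit score 515 < 577 (below minimum)
DTI 49% ≤ 50%
Liquid reserves cover 5,360/310 = 17.3 months — ≥ 4 required
LTV = 42,000/60,500 = 69.4% ≤ 75%
Not all requirements met → denied.

Denied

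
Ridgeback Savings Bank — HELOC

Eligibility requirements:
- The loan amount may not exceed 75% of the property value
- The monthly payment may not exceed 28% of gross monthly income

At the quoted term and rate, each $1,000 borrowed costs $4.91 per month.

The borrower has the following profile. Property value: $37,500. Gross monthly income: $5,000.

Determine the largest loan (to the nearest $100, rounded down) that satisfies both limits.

Payment cap: 28% × $5,000 = $1,400/month.
At $4.91 per $1,000, that supports 1,400/4.91 × 1,000 ≈ $285,132 → $285,100.
LTV cap: 75% × $37,500 = $28,125 → $28,100.
Binding constraint: loan-to-value.

$28,100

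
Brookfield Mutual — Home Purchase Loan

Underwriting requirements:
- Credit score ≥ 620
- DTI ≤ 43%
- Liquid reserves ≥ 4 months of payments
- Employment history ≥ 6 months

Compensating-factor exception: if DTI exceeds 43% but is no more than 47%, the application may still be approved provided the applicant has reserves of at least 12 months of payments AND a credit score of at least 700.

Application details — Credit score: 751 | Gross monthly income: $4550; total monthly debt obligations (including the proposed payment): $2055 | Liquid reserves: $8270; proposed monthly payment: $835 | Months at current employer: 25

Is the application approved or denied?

Denied

Credit score 751 ≥ 620 (meets base)
DTI: 2,055 ÷ 4,550 = 45.2%, over the 43% base limit.
Reserves: 8,270 ÷ 835 = 9.9 months (meets 4-month minimum)
Employment 25 ≥ 6 months
DTI 45.2% is within the 43%–47% exception band; checking compensating factors.
Reserves 9.9 < 12 months; credit score 751 ≥ 700.
Compensating-factor requirement not fully met.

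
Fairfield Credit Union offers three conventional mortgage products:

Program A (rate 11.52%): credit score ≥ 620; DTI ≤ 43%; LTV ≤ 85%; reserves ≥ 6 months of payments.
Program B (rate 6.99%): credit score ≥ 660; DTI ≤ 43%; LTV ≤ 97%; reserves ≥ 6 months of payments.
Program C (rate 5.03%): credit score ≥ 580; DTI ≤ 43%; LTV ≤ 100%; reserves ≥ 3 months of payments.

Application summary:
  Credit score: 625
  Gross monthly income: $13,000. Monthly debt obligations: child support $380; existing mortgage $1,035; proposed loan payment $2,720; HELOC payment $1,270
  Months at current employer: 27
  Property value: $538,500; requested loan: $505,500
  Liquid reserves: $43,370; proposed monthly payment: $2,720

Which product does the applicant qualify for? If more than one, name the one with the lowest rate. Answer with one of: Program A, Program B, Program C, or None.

Program C

Total debts = (380 + 1,035 + 2,720 + 1,270) = 5,405; DTI = 5,405/13,000 = 41.6%.
LTV = 505,500/538,500 = 93.9%.
Reserves = 43,370/2,720 = 15.9 months.
Program A: score 625 ≥ 620; DTI 41.6% ≤ 43%; LTV 93.9% > 85%; reserves 15.9 ≥ 6 mo → does not qualify.
Program B: score 625 < 660; DTI 41.6% ≤ 43%; LTV 93.9% ≤ 97%; reserves 15.9 ≥ 6 mo → does not qualify.
Program C: score 625 ≥ 580; DTI 41.6% ≤ 43%; LTV 93.9% ≤ 100%; reserves 15.9 ≥ 3 mo → qualifies.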